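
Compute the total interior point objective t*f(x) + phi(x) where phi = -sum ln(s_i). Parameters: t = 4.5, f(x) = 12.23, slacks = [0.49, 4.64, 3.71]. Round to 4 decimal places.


Step 1: Compute log-barrier.
ln values: [-0.7133, 1.5347, 1.311]
phi = -(-0.7133 + 1.5347 + 1.311) = -2.1324
Step 2: Compute augmented objective.
t*f(x) = 4.5*12.23 = 55.035
Total = 55.035 - 2.1324 = 52.9026


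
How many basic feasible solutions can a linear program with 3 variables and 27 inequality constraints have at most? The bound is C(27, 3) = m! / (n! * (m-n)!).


Each vertex corresponds to some choice of n active constraints out of m, so the number of vertices is at most C(m, n) = m! / (n!(m-n)!).
m = 27, n = 3
Numerator: 27 * 26 * 25
Denominator: 3! = 6
C(27, 3) = 2925


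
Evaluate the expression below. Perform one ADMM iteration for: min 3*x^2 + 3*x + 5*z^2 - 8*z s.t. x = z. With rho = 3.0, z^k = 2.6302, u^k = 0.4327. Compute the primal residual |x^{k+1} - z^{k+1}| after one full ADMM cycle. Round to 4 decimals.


ADMM iteration with rho = 3.0, z^k = 2.6302, u^k = 0.4327
Step 1: x-update.
Minimize 3*x^2 + 3*x + (3.0/2)*(x - 2.6302 + 0.4327)^2
FOC: (2*3 + 3.0)*x = -3 + 3.0*(2.6302 - 0.4327)
x^{k+1} = 0.3992
Step 2: z-update.
Minimize 5*z^2 - 8*z + (3.0/2)*(0.3992 - z + 0.4327)^2
FOC: (2*5 + 3.0)*z = 8 + 3.0*(0.3992 + 0.4327)
z^{k+1} = 0.8074
Step 3: u-update.
u^{k+1} = 0.4327 + 0.3992 - 0.8074 = 0.0245
Step 4: Primal residual = |0.3992 - 0.8074| = 0.4082


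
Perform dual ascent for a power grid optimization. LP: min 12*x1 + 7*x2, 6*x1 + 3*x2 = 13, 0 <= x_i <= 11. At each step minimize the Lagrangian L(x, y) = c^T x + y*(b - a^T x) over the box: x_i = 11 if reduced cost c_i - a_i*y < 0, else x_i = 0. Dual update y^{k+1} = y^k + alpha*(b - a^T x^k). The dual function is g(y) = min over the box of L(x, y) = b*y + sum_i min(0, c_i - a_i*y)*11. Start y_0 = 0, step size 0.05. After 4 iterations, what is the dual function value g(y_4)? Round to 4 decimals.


Dual ascent for LP: min 12*x1 + 7*x2, 6*x1 + 3*x2 = 13, 0 <= x_i <= 11
Step 1: y^k = 0.0, reduced costs: (12.0, 7.0)
  x^k = (0.0, 0.0), subgradient = b - a^T x = 13.0
  y^{k+1} = 0.0 + 0.05*13.0 = 0.65
Step 2: y^k = 0.65, reduced costs: (8.1, 5.05)
  x^k = (0.0, 0.0), subgradient = b - a^T x = 13.0
  y^{k+1} = 0.65 + 0.05*13.0 = 1.3
Step 3: y^k = 1.3, reduced costs: (4.2, 3.1)
  x^k = (0.0, 0.0), subgradient = b - a^T x = 13.0
  y^{k+1} = 1.3 + 0.05*13.0 = 1.95
Step 4: y^k = 1.95, reduced costs: (0.3, 1.15)
  x^k = (0.0, 0.0), subgradient = b - a^T x = 13.0
  y^{k+1} = 1.95 + 0.05*13.0 = 2.6
Dual objective at y_4 = 2.6: reduced costs (-3.6, -0.8), box minimizer x = (11.0, 11.0)
g(y_4) = b*y + (c1 - a1*y)*x1 + (c2 - a2*y)*x2 = 13*2.6 + (-3.6)*11.0 + (-0.8)*11.0 = 33.8 - 39.6 - 8.8 = -14.6


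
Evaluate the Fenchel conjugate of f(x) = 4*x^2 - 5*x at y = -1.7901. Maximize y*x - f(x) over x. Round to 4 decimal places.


f*(y) = sup_x {y*x - a*x^2 - b*x} = sup_x {(y-b)*x - a*x^2}
FOC: (y - b) - 2a*x = 0 => x* = (y - b)/(2a)
x* = (-1.7901 + 5)/(2*4) = 0.4012
f*(-1.7901) = (y-b)^2/(4a) = (-1.7901 + 5)^2/(4*4)
= 10.3035/16 = 0.644


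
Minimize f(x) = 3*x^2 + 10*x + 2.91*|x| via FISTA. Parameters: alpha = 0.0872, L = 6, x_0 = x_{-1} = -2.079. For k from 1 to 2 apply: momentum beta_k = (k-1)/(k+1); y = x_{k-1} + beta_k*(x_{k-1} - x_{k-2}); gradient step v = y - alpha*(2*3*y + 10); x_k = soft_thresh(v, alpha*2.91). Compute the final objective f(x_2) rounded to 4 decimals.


FISTA on f(x) = 3*x^2 + 10*x + 2.91*|x|
L = 6, alpha = 0.0872
Iteration 1: beta = 0.0, y = -2.079 + 0.0*(-2.079 + 2.079) = -2.079
  grad(y) = -2.474, v = y - alpha*grad = -1.8633
  prox(v) = soft_thresh(-1.8633, 0.2538) = -1.6095
Iteration 2: beta = 0.3333, y = -1.6095 + 0.3333*(-1.6095 + 2.079) = -1.453
  grad(y) = 1.2819, v = y - alpha*grad = -1.5648
  prox(v) = soft_thresh(-1.5648, 0.2538) = -1.311
f(x_2) = 3*(-1.311)^2 + 10*(-1.311) + 2.91*|-1.311| = -4.1388


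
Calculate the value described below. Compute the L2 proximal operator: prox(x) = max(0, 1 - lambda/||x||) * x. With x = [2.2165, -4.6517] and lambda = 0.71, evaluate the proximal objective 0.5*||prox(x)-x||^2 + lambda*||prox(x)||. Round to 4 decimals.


Step 1: Compute ||x||.
||x|| = 5.1528
Step 2: Compute scaling factor.
scale = max(0, 1 - 0.71/5.1528) = 0.8622
Step 3: prox(x) = [1.9111, -4.0107]
||prox(x)|| = 4.4428
Step 4: Proximal objective.
0.5*||prox-x||^2 = 0.2521
lambda*||prox|| = 3.1544
Total = 3.4064


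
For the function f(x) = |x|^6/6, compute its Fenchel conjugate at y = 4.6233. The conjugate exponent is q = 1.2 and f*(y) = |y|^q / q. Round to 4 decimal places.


The conjugate exponent q satisfies 1/p + 1/q = 1.
p = 6, so q = 6/(6 - 1) = 1.2
|y|^q = 4.6233^1.2 = 6.2798
f*(4.6233) = 6.2798 / 1.2 = 5.2331


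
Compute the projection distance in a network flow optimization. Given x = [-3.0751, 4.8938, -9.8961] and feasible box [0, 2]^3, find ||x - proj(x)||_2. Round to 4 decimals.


Project each component onto [0, 2].
clip(-3.0751) = 0.0, clip(4.8938) = 2.0, clip(-9.8961) = 0.0
Projection = [0.0, 2.0, 0.0]
Squared diffs: [9.4562, 8.3741, 97.9328]
Distance = sqrt(115.7631) = 10.7593


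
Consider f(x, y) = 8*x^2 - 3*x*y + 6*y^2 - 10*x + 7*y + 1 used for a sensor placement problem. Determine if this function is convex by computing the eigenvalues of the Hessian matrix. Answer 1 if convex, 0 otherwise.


The Hessian of f(x,y) = 8*x^2 - 3*x*y + 6*y^2 - 10*x + 7*y + 1 is:
H = [[16, -3], [-3, 12]]
Trace = 16 + 12 = 28
Determinant = 16*12 - (-3)^2 = 183
Discriminant = (28)^2 - 4*183 = 52.0
Eigenvalues: lambda_1 = 10.3944, lambda_2 = 17.6056
The function is convex.

1


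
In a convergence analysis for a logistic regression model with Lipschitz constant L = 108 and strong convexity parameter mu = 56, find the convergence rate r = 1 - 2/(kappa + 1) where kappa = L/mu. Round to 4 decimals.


Step 1: Compute the condition number.
kappa = L/mu = 108/56 = 1.9286
Step 2: Compute the convergence rate.
r = 1 - 2/(kappa + 1) = 1 - 2*mu/(L + mu) = (L - mu)/(L + mu) = 52/164 = 0.3171


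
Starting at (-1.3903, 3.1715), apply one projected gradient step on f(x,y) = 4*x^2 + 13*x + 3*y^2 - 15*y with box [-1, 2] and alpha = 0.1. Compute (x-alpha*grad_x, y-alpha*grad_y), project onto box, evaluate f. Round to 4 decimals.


Step 1: Compute gradient at (-1.3903, 3.1715).
grad_x = 2*4*-1.3903 + 13 = 1.8776
grad_y = 2*3*3.1715 - 15 = 4.029
Step 2: Gradient step.
x_raw = -1.3903 - 0.1*1.8776 = -1.5781
y_raw = 3.1715 - 0.1*4.029 = 2.7686
Step 3: Project onto [-1, 2].
x_proj = clip(-1.5781) = -1.0
y_proj = clip(2.7686) = 2.0
Step 4: Evaluate f.
f(-1.0, 2.0) = -27.0


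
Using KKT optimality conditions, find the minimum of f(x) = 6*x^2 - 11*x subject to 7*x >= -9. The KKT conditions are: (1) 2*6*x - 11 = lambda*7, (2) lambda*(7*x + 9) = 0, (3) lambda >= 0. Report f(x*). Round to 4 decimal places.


Step 1: Try lambda = 0 (constraint inactive).
Stationarity: 2*6*x - 11 = 0
x* = 11/(2*6) = 11/12 = 0.9167 (rounded; the exact value 11/12 is used below)
Check constraint: 7*0.9167 = 6.4169 >= -9 -- satisfied.
Step 2: Compute optimal value.
f(x*) = 6*(11/12)^2 - 11*(11/12) = -5.0417


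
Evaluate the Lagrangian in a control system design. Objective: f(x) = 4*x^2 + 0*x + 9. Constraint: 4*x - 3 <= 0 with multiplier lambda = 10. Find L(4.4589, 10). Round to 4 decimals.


Step 1: Evaluate f(x).
f(4.4589) = 4*4.4589^2 + 0*4.4589 + 9 = 88.5272
Step 2: Evaluate g(x).
g(4.4589) = 4*4.4589 - 3 = 14.8356
Step 3: Compute Lagrangian.
L = 88.5272 + 10*14.8356 = 236.8832


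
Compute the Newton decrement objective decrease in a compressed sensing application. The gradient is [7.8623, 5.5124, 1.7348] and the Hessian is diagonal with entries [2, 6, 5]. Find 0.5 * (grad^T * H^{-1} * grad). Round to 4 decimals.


Step 1: H is diagonal, so H^(-1) * g = [3.9312, 0.9187, 0.347].
Step 2: g^T H^(-1) g = sum_i g_i^2 / H_ii
  = (7.8623)^2/2 + (5.5124)^2/6 + (1.7348)^2/5
  = 30.9079 + 5.0644 + 0.6019 = 36.5742
Step 3: Objective decrease = 0.5 * g^T H^(-1) g = 18.2871


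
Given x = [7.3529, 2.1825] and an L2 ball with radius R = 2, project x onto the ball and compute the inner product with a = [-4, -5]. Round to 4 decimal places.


Step 1: Compute ||x|| (intermediates to 6 decimals).
||x|| = sqrt(7.3529^2 + 2.1825^2) = 7.66997
Step 2: Project.
Since ||x|| > R, scale = R/||x|| = 2/7.66997 = 0.260757, proj(x) = scale * x
proj(x) = [1.91732, 0.569102]
Step 3: Dot product.
a^T * proj(x) = -4*1.91732 - 5*0.569102 = -10.5148


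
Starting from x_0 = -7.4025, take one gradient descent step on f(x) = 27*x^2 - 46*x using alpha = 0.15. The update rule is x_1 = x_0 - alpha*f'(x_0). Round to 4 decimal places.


We compute the gradient at x_0 and apply the update.
f'(x) = 54*x - 46
f'(-7.4025) = 54*-7.4025 - 46 = -445.735
x_1 = -7.4025 - 0.15*-445.735 = 59.4578


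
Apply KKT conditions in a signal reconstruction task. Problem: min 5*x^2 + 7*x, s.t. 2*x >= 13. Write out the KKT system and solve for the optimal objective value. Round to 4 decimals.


Step 1: Try lambda = 0 (constraint inactive).
x_unc = -7/(2*5) = -0.7
Check: 2*-0.7 = -1.4 < 13 -- violated!
Step 2: Constraint must be active: 2*x = 13
x* = 13/2 = 6.5
lambda = (2*5*6.5 + 7)/2 = 36.0
Step 3: Compute optimal value.
f(x*) = 5*6.5^2 + 7*6.5 = 256.75


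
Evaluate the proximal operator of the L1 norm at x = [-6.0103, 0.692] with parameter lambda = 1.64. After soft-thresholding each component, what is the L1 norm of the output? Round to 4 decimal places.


Soft-thresholding with lambda = 1.64:
prox(-6.0103) = sign(-6.0103)*max(|-6.0103| - 1.64, 0) = -4.3703
prox(0.692) = sign(0.692)*max(|0.692| - 1.64, 0) = 0.0
prox(x) = [-4.3703, 0.0]
||prox(x)||_1 = 4.3703 + 0.0 = 4.3703


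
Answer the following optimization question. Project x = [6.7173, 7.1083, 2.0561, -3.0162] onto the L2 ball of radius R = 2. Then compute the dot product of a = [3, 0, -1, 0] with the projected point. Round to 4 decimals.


Step 1: Compute ||x|| (intermediates to 6 decimals).
||x|| = sqrt(6.7173^2 + 7.1083^2 + 2.0561^2 + (-3.0162)^2) = 10.439112
Step 2: Project.
Since ||x|| > R, scale = R/||x|| = 2/10.439112 = 0.191587, proj(x) = scale * x
proj(x) = [1.286947, 1.361858, 0.393922, -0.577865]
Step 3: Dot product.
a^T * proj(x) = 3*1.286947 + 0*1.361858 - 1*0.393922 + 0*(-0.577865) = 3.4669


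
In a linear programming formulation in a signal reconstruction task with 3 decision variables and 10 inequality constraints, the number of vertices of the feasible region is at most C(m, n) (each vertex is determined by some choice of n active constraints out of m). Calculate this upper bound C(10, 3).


Each vertex corresponds to some choice of n active constraints out of m, so the number of vertices is at most C(m, n) = m! / (n!(m-n)!).
m = 10, n = 3
Numerator: 10 * 9 * 8
Denominator: 3! = 6
C(10, 3) = 120


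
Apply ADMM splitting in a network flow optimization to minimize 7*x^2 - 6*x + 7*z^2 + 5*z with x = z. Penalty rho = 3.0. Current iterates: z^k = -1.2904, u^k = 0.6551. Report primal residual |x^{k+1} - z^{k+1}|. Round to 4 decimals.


ADMM iteration with rho = 3.0, z^k = -1.2904, u^k = 0.6551
Step 1: x-update.
Minimize 7*x^2 - 6*x + (3.0/2)*(x + 1.2904 + 0.6551)^2
FOC: (2*7 + 3.0)*x = 6 + 3.0*(-1.2904 - 0.6551)
x^{k+1} = 0.0096
Step 2: z-update.
Minimize 7*z^2 + 5*z + (3.0/2)*(0.0096 - z + 0.6551)^2
FOC: (2*7 + 3.0)*z = -5 + 3.0*(0.0096 + 0.6551)
z^{k+1} = -0.1768
Step 3: u-update.
u^{k+1} = 0.6551 + 0.0096 + 0.1768 = 0.8415
Step 4: Primal residual = |0.0096 + 0.1768| = 0.1864


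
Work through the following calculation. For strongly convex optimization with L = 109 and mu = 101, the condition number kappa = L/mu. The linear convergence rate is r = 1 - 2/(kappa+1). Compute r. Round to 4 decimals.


Step 1: Compute the condition number.
kappa = L/mu = 109/101 = 1.0792
Step 2: Compute the convergence rate.
r = 1 - 2/(kappa + 1) = 1 - 2*mu/(L + mu) = (L - mu)/(L + mu) = 8/210 = 0.0381


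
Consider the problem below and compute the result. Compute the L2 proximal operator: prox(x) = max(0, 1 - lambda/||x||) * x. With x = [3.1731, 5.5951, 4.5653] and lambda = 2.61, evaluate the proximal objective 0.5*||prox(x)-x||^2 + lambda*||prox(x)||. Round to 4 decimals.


Step 1: Compute ||x||.
||x|| = 7.8877
Step 2: Compute scaling factor.
scale = max(0, 1 - 2.61/7.8877) = 0.6691
Step 3: prox(x) = [2.1231, 3.7437, 3.0547]
||prox(x)|| = 5.2777
Step 4: Proximal objective.
0.5*||prox-x||^2 = 3.4061
lambda*||prox|| = 13.7748
Total = 17.1808


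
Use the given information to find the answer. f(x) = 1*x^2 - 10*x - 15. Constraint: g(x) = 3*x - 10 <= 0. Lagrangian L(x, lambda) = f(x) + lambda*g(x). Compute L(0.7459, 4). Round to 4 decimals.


Step 1: Evaluate f(x).
f(0.7459) = 1*0.7459^2 - 10*0.7459 - 15 = -21.9026
Step 2: Evaluate g(x).
g(0.7459) = 3*0.7459 - 10 = -7.7623
Step 3: Compute Lagrangian.
L = -21.9026 + 4*-7.7623 = -52.9518


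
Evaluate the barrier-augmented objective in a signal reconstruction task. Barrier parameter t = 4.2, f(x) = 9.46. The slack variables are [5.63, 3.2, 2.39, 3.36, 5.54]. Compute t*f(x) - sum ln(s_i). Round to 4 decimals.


Step 1: Compute log-barrier.
ln values: [1.7281, 1.1632, 0.8713, 1.2119, 1.712]
phi = -(1.7281 + 1.1632 + 0.8713 + 1.2119 + 1.712) = -6.6865
Step 2: Compute augmented objective.
t*f(x) = 4.2*9.46 = 39.732
Total = 39.732 - 6.6865 = 33.0455


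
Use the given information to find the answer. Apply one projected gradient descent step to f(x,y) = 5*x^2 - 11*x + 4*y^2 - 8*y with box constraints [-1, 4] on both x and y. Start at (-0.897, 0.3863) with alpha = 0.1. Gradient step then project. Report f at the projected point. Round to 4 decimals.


Step 1: Compute gradient at (-0.897, 0.3863).
grad_x = 2*5*-0.897 - 11 = -19.97
grad_y = 2*4*0.3863 - 8 = -4.9096
Step 2: Gradient step.
x_raw = -0.897 - 0.1*-19.97 = 1.1
y_raw = 0.3863 - 0.1*-4.9096 = 0.8773
Step 3: Project onto [-1, 4].
x_proj = clip(1.1) = 1.1
y_proj = clip(0.8773) = 0.8773
Step 4: Evaluate f.
f(1.1, 0.8773) = -9.9897


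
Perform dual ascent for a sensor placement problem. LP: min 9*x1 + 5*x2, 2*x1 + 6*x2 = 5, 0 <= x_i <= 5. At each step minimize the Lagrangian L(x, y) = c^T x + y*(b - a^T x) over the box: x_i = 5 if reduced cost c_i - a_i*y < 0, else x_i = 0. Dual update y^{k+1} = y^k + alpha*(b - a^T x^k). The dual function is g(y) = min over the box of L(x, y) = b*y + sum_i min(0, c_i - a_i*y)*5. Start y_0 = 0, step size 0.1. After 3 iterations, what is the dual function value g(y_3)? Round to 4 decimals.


Dual ascent for LP: min 9*x1 + 5*x2, 2*x1 + 6*x2 = 5, 0 <= x_i <= 5
Step 1: y^k = 0.0, reduced costs: (9.0, 5.0)
  x^k = (0.0, 0.0), subgradient = b - a^T x = 5.0
  y^{k+1} = 0.0 + 0.1*5.0 = 0.5
Step 2: y^k = 0.5, reduced costs: (8.0, 2.0)
  x^k = (0.0, 0.0), subgradient = b - a^T x = 5.0
  y^{k+1} = 0.5 + 0.1*5.0 = 1.0
Step 3: y^k = 1.0, reduced costs: (7.0, -1.0)
  x^k = (0.0, 5.0), subgradient = b - a^T x = -25.0
  y^{k+1} = 1.0 + 0.1*-25.0 = -1.5
Dual objective at y_3 = -1.5: reduced costs (12.0, 14.0), box minimizer x = (0.0, 0.0)
g(y_3) = b*y + (c1 - a1*y)*x1 + (c2 - a2*y)*x2 = 5*(-1.5) + 12.0*0.0 + 14.0*0.0 = -7.5 + 0.0 + 0.0 = -7.5


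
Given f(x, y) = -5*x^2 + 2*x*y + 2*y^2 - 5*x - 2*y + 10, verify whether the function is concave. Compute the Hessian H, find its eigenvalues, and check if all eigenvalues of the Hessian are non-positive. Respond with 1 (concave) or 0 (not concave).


The Hessian of f(x,y) = -5*x^2 + 2*x*y + 2*y^2 - 5*x - 2*y + 10 is:
H = [[-10, 2], [2, 4]]
Trace = -10 + 4 = -6
Determinant = -10*4 - (2)^2 = -44
Discriminant = (-6)^2 - 4*-44 = 212.0
Eigenvalues: lambda_1 = -10.2801, lambda_2 = 4.2801
The function is not concave.

0


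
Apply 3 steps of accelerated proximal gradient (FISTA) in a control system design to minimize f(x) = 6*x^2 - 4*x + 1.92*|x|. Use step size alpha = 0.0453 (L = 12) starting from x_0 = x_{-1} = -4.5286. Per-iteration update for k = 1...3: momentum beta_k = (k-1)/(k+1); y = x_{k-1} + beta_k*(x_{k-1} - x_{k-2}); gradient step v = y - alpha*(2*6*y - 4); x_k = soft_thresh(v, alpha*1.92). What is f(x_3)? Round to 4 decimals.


FISTA on f(x) = 6*x^2 - 4*x + 1.92*|x|
L = 12, alpha = 0.0453
Iteration 1: beta = 0.0, y = -4.5286 + 0.0*(-4.5286 + 4.5286) = -4.5286
  grad(y) = -58.3432, v = y - alpha*grad = -1.8857
  prox(v) = soft_thresh(-1.8857, 0.087) = -1.7987
Iteration 2: beta = 0.3333, y = -1.7987 + 0.3333*(-1.7987 + 4.5286) = -0.8887
  grad(y) = -14.6644, v = y - alpha*grad = -0.2244
  prox(v) = soft_thresh(-0.2244, 0.087) = -0.1374
Iteration 3: beta = 0.5, y = -0.1374 + 0.5*(-0.1374 + 1.7987) = 0.6932
  grad(y) = 4.3184, v = y - alpha*grad = 0.4976
  prox(v) = soft_thresh(0.4976, 0.087) = 0.4106
f(x_3) = 6*0.4106^2 - 4*0.4106 + 1.92*|0.4106| = 0.1575


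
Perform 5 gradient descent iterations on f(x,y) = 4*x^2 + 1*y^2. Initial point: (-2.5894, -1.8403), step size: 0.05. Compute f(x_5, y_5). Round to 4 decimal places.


Gradient descent on f(x,y) = 4*x^2 + 1*y^2.
Starting point: (-2.5894, -1.8403), alpha = 0.05
Step 1: grad_x = 2*4*-2.5894 = -20.7152, grad_y = 2*1*-1.8403 = -3.6806
  x_1 = -2.5894 - 0.05*-20.7152 = -1.5536
  y_1 = -1.8403 - 0.05*-3.6806 = -1.6563
Step 2: grad_x = 2*4*-1.5536 = -12.4291, grad_y = 2*1*-1.6563 = -3.3125
  x_2 = -1.5536 - 0.05*-12.4291 = -0.9322
  y_2 = -1.6563 - 0.05*-3.3125 = -1.4906
Step 3: grad_x = 2*4*-0.9322 = -7.4575, grad_y = 2*1*-1.4906 = -2.9813
  x_3 = -0.9322 - 0.05*-7.4575 = -0.5593
  y_3 = -1.4906 - 0.05*-2.9813 = -1.3416
Step 4: grad_x = 2*4*-0.5593 = -4.4745, grad_y = 2*1*-1.3416 = -2.6832
  x_4 = -0.5593 - 0.05*-4.4745 = -0.3356
  y_4 = -1.3416 - 0.05*-2.6832 = -1.2074
Step 5: grad_x = 2*4*-0.3356 = -2.6847, grad_y = 2*1*-1.2074 = -2.4148
  x_5 = -0.3356 - 0.05*-2.6847 = -0.2014
  y_5 = -1.2074 - 0.05*-2.4148 = -1.0867
f(-0.2014, -1.0867) = 4*(-0.2014)^2 + 1*(-1.0867)^2 = 1.343


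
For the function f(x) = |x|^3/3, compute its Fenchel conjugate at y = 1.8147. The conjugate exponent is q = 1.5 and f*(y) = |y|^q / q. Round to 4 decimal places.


The conjugate exponent q satisfies 1/p + 1/q = 1.
p = 3, so q = 3/(3 - 1) = 1.5
|y|^q = 1.8147^1.5 = 2.4446
f*(1.8147) = 2.4446 / 1.5 = 1.6297


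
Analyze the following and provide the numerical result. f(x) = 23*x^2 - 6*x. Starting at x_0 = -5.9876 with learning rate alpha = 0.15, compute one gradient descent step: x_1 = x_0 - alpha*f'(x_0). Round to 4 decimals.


We compute the gradient at x_0 and apply the update.
f'(x) = 46*x - 6
f'(-5.9876) = 46*-5.9876 - 6 = -281.4296
x_1 = -5.9876 - 0.15*-281.4296 = 36.2268


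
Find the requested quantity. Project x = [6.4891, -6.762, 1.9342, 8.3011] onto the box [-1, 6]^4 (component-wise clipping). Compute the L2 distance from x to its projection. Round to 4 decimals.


Project each component onto [-1, 6].
clip(6.4891) = 6.0, clip(-6.762) = -1.0, clip(1.9342) = 1.9342, clip(8.3011) = 6.0
Projection = [6.0, -1.0, 1.9342, 6.0]
Squared diffs: [0.2392, 33.2006, 0.0, 5.2951]
Distance = sqrt(38.7349) = 6.2237


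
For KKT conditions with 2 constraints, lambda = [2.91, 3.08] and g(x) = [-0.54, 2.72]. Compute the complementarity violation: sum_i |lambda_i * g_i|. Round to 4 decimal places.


KKT complementary slackness check:
lambda_1 * g_1 = 2.91 * -0.54 = -1.5714
lambda_2 * g_2 = 3.08 * 2.72 = 8.3776
Total violation = 1.5714 + 8.3776 = 9.949


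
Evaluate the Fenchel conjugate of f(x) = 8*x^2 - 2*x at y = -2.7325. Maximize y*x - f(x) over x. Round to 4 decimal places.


f*(y) = sup_x {y*x - a*x^2 - b*x} = sup_x {(y-b)*x - a*x^2}
FOC: (y - b) - 2a*x = 0 => x* = (y - b)/(2a)
x* = (-2.7325 + 2)/(2*8) = -0.0458
f*(-2.7325) = (y-b)^2/(4a) = (-2.7325 + 2)^2/(4*8)
= 0.5366/32 = 0.0168


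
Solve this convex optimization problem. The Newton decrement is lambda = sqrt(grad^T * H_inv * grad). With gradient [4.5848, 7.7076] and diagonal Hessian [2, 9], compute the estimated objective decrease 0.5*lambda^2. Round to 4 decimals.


Step 1: H is diagonal, so H^(-1) * g = [2.2924, 0.8564].
Step 2: g^T H^(-1) g = sum_i g_i^2 / H_ii
  = (4.5848)^2/2 + (7.7076)^2/9
  = 10.5102 + 6.6008 = 17.111
Step 3: Objective decrease = 0.5 * g^T H^(-1) g = 8.5555


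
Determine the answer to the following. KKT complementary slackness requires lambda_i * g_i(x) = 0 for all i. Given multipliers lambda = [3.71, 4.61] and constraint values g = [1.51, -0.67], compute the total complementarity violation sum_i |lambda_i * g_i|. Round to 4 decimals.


KKT complementary slackness check:
lambda_1 * g_1 = 3.71 * 1.51 = 5.6021
lambda_2 * g_2 = 4.61 * -0.67 = -3.0887
Total violation = 5.6021 + 3.0887 = 8.6908


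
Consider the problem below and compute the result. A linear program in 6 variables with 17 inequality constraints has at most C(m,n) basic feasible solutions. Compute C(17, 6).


Each vertex corresponds to some choice of n active constraints out of m, so the number of vertices is at most C(m, n) = m! / (n!(m-n)!).
m = 17, n = 6
Numerator: 17 * 16 * 15 * 14 * 13 * 12
Denominator: 6! = 720
C(17, 6) = 12376


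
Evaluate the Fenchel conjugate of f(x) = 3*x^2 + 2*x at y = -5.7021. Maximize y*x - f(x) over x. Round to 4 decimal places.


f*(y) = sup_x {y*x - a*x^2 - b*x} = sup_x {(y-b)*x - a*x^2}
FOC: (y - b) - 2a*x = 0 => x* = (y - b)/(2a)
x* = (-5.7021 - 2)/(2*3) = -1.2837
f*(-5.7021) = (y-b)^2/(4a) = (-5.7021 - 2)^2/(4*3)
= 59.3223/12 = 4.9435


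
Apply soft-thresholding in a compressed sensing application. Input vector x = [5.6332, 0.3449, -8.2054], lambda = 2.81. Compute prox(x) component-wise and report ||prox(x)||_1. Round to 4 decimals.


Soft-thresholding with lambda = 2.81:
prox(5.6332) = sign(5.6332)*max(|5.6332| - 2.81, 0) = 2.8232
prox(0.3449) = sign(0.3449)*max(|0.3449| - 2.81, 0) = 0.0
prox(-8.2054) = sign(-8.2054)*max(|-8.2054| - 2.81, 0) = -5.3954
prox(x) = [2.8232, 0.0, -5.3954]
||prox(x)||_1 = 2.8232 + 0.0 + 5.3954 = 8.2186


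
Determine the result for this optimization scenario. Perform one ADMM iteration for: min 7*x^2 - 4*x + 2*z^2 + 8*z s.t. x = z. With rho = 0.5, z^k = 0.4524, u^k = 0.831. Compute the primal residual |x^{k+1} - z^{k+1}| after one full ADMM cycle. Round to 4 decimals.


ADMM iteration with rho = 0.5, z^k = 0.4524, u^k = 0.831
Step 1: x-update.
Minimize 7*x^2 - 4*x + (0.5/2)*(x - 0.4524 + 0.831)^2
FOC: (2*7 + 0.5)*x = 4 + 0.5*(0.4524 - 0.831)
x^{k+1} = 0.2628
Step 2: z-update.
Minimize 2*z^2 + 8*z + (0.5/2)*(0.2628 - z + 0.831)^2
FOC: (2*2 + 0.5)*z = -8 + 0.5*(0.2628 + 0.831)
z^{k+1} = -1.6562
Step 3: u-update.
u^{k+1} = 0.831 + 0.2628 + 1.6562 = 2.7501
Step 4: Primal residual = |0.2628 + 1.6562| = 1.9191


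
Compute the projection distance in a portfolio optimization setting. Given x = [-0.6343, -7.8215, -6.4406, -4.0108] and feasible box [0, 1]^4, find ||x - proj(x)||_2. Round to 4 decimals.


Project each component onto [0, 1].
clip(-0.6343) = 0.0, clip(-7.8215) = 0.0, clip(-6.4406) = 0.0, clip(-4.0108) = 0.0
Projection = [0.0, 0.0, 0.0, 0.0]
Squared diffs: [0.4023, 61.1759, 41.4813, 16.0865]
Distance = sqrt(119.146) = 10.9154


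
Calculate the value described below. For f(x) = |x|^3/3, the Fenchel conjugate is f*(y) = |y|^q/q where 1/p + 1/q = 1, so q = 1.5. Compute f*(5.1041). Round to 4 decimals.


The conjugate exponent q satisfies 1/p + 1/q = 1.
p = 3, so q = 3/(3 - 1) = 1.5
|y|^q = 5.1041^1.5 = 11.5313
f*(5.1041) = 11.5313 / 1.5 = 7.6875


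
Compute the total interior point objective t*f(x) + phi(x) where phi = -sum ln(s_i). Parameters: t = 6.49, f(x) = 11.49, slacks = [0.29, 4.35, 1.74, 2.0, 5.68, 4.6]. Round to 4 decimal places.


Step 1: Compute log-barrier.
ln values: [-1.2379, 1.4702, 0.5539, 0.6931, 1.737, 1.5261]
phi = -(-1.2379 + 1.4702 + 0.5539 + 0.6931 + 1.737 + 1.5261) = -4.7423
Step 2: Compute augmented objective.
t*f(x) = 6.49*11.49 = 74.5701
Total = 74.5701 - 4.7423 = 69.8278


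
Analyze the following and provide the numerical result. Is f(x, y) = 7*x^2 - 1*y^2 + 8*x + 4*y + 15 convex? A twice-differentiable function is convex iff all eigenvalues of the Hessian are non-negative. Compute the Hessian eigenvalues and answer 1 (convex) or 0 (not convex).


The Hessian of f(x,y) = 7*x^2 - 1*y^2 + 8*x + 4*y + 15 is:
H = [[14, 0], [0, -2]]
Trace = 14 - 2 = 12
Determinant = 14*-2 - (0)^2 = -28
Discriminant = (12)^2 - 4*-28 = 256.0
Eigenvalues: lambda_1 = -2.0, lambda_2 = 14.0
The function is not convex.

0


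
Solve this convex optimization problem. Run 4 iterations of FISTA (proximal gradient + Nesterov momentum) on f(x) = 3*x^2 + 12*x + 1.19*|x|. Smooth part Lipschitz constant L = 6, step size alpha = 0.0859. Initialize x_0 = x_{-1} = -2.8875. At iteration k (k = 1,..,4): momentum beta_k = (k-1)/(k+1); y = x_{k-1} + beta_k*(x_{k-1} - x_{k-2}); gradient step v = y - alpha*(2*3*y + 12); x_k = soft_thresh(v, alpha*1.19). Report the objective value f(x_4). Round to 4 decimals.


FISTA on f(x) = 3*x^2 + 12*x + 1.19*|x|
L = 6, alpha = 0.0859
Iteration 1: beta = 0.0, y = -2.8875 + 0.0*(-2.8875 + 2.8875) = -2.8875
  grad(y) = -5.325, v = y - alpha*grad = -2.4301
  prox(v) = soft_thresh(-2.4301, 0.1022) = -2.3279
Iteration 2: beta = 0.3333, y = -2.3279 + 0.3333*(-2.3279 + 2.8875) = -2.1413
  grad(y) = -0.8479, v = y - alpha*grad = -2.0685
  prox(v) = soft_thresh(-2.0685, 0.1022) = -1.9663
Iteration 3: beta = 0.5, y = -1.9663 + 0.5*(-1.9663 + 2.3279) = -1.7855
  grad(y) = 1.2872, v = y - alpha*grad = -1.896
  prox(v) = soft_thresh(-1.896, 0.1022) = -1.7938
Iteration 4: beta = 0.6, y = -1.7938 + 0.6*(-1.7938 + 1.9663) = -1.6903
  grad(y) = 1.8579, v = y - alpha*grad = -1.8499
  prox(v) = soft_thresh(-1.8499, 0.1022) = -1.7477
f(x_4) = 3*(-1.7477)^2 + 12*(-1.7477) + 1.19*|-1.7477| = -9.7293


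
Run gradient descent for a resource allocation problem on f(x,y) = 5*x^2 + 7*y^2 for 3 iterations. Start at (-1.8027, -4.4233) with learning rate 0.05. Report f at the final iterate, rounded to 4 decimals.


Gradient descent on f(x,y) = 5*x^2 + 7*y^2.
Starting point: (-1.8027, -4.4233), alpha = 0.05
Step 1: grad_x = 2*5*-1.8027 = -18.027, grad_y = 2*7*-4.4233 = -61.9262
  x_1 = -1.8027 - 0.05*-18.027 = -0.9014
  y_1 = -4.4233 - 0.05*-61.9262 = -1.327
Step 2: grad_x = 2*5*-0.9014 = -9.0135, grad_y = 2*7*-1.327 = -18.5779
  x_2 = -0.9014 - 0.05*-9.0135 = -0.4507
  y_2 = -1.327 - 0.05*-18.5779 = -0.3981
Step 3: grad_x = 2*5*-0.4507 = -4.5068, grad_y = 2*7*-0.3981 = -5.5734
  x_3 = -0.4507 - 0.05*-4.5068 = -0.2253
  y_3 = -0.3981 - 0.05*-5.5734 = -0.1194
f(-0.2253, -0.1194) = 5*(-0.2253)^2 + 7*(-0.1194)^2 = 0.3537


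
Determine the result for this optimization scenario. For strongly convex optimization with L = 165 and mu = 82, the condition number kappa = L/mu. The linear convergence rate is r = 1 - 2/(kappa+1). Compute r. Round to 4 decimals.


Step 1: Compute the condition number.
kappa = L/mu = 165/82 = 2.0122
Step 2: Compute the convergence rate.
r = 1 - 2/(kappa + 1) = 1 - 2*mu/(L + mu) = (L - mu)/(L + mu) = 83/247 = 0.336


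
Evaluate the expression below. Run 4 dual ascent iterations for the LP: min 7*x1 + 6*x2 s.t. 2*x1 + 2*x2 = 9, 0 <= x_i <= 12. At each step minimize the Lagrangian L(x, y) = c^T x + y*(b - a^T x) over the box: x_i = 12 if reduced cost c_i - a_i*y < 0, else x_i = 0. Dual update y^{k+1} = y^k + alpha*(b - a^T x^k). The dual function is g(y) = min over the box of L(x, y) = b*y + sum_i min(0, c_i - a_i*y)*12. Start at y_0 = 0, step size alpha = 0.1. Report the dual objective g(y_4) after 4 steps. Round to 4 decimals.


Dual ascent for LP: min 7*x1 + 6*x2, 2*x1 + 2*x2 = 9, 0 <= x_i <= 12
Step 1: y^k = 0.0, reduced costs: (7.0, 6.0)
  x^k = (0.0, 0.0), subgradient = b - a^T x = 9.0
  y^{k+1} = 0.0 + 0.1*9.0 = 0.9
Step 2: y^k = 0.9, reduced costs: (5.2, 4.2)
  x^k = (0.0, 0.0), subgradient = b - a^T x = 9.0
  y^{k+1} = 0.9 + 0.1*9.0 = 1.8
Step 3: y^k = 1.8, reduced costs: (3.4, 2.4)
  x^k = (0.0, 0.0), subgradient = b - a^T x = 9.0
  y^{k+1} = 1.8 + 0.1*9.0 = 2.7
Step 4: y^k = 2.7, reduced costs: (1.6, 0.6)
  x^k = (0.0, 0.0), subgradient = b - a^T x = 9.0
  y^{k+1} = 2.7 + 0.1*9.0 = 3.6
Dual objective at y_4 = 3.6: reduced costs (-0.2, -1.2), box minimizer x = (12.0, 12.0)
g(y_4) = b*y + (c1 - a1*y)*x1 + (c2 - a2*y)*x2 = 9*3.6 + (-0.2)*12.0 + (-1.2)*12.0 = 32.4 - 2.4 - 14.4 = 15.6


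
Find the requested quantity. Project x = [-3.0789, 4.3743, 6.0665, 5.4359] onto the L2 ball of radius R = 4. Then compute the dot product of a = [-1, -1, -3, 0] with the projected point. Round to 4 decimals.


Step 1: Compute ||x|| (intermediates to 6 decimals).
||x|| = sqrt((-3.0789)^2 + 4.3743^2 + 6.0665^2 + 5.4359^2) = 9.745027
Step 2: Project.
Since ||x|| > R, scale = R/||x|| = 4/9.745027 = 0.410466, proj(x) = scale * x
proj(x) = [-1.263784, 1.795501, 2.490092, 2.231252]
Step 3: Dot product.
a^T * proj(x) = -1*(-1.263784) - 1*1.795501 - 3*2.490092 + 0*2.231252 = -8.002


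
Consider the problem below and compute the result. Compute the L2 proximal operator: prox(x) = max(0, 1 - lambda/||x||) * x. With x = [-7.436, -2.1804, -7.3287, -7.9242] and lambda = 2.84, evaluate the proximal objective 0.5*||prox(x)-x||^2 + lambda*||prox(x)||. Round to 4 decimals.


Step 1: Compute ||x||.
||x|| = 13.2873
Step 2: Compute scaling factor.
scale = max(0, 1 - 2.84/13.2873) = 0.7863
Step 3: prox(x) = [-5.8466, -1.7144, -5.7623, -6.2305]
||prox(x)|| = 10.4473
Step 4: Proximal objective.
0.5*||prox-x||^2 = 4.0328
lambda*||prox|| = 29.6703
Total = 33.703


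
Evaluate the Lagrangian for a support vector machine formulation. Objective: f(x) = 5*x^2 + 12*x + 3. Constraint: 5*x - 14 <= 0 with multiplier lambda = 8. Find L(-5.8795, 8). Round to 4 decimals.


Step 1: Evaluate f(x).
f(-5.8795) = 5*(-5.8795)^2 + 12*(-5.8795) + 3 = 105.2886
Step 2: Evaluate g(x).
g(-5.8795) = 5*-5.8795 - 14 = -43.3975
Step 3: Compute Lagrangian.
L = 105.2886 + 8*-43.3975 = -241.8914


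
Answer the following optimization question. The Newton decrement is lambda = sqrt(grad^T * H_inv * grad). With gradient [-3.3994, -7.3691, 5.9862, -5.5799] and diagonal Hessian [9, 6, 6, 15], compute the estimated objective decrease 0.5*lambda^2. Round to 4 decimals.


Step 1: H is diagonal, so H^(-1) * g = [-0.3777, -1.2282, 0.9977, -0.372].
Step 2: g^T H^(-1) g = sum_i g_i^2 / H_ii
  = (-3.3994)^2/9 + (-7.3691)^2/6 + (5.9862)^2/6 + (-5.5799)^2/15
  = 1.284 + 9.0506 + 5.9724 + 2.0757 = 18.3827
Step 3: Objective decrease = 0.5 * g^T H^(-1) g = 9.1914


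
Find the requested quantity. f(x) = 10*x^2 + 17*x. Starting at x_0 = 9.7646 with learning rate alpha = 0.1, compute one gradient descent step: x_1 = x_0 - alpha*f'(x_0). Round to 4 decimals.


We compute the gradient at x_0 and apply the update.
f'(x) = 20*x + 17
f'(9.7646) = 20*9.7646 + 17 = 212.292
x_1 = 9.7646 - 0.1*212.292 = -11.4646


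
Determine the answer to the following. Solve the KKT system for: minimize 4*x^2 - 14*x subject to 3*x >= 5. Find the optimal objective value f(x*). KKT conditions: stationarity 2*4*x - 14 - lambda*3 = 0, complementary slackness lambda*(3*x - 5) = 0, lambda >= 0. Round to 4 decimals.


Step 1: Try lambda = 0 (constraint inactive).
Stationarity: 2*4*x - 14 = 0
x* = 14/(2*4) = 1.75
Check constraint: 3*1.75 = 5.25 >= 5 -- satisfied.
Step 2: Compute optimal value.
f(x*) = 4*1.75^2 - 14*1.75 = -12.25


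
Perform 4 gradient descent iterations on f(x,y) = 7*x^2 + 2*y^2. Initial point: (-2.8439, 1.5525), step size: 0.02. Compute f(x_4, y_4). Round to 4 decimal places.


Gradient descent on f(x,y) = 7*x^2 + 2*y^2.
Starting point: (-2.8439, 1.5525), alpha = 0.02
Step 1: grad_x = 2*7*-2.8439 = -39.8146, grad_y = 2*2*1.5525 = 6.21
  x_1 = -2.8439 - 0.02*-39.8146 = -2.0476
  y_1 = 1.5525 - 0.02*6.21 = 1.4283
Step 2: grad_x = 2*7*-2.0476 = -28.6665, grad_y = 2*2*1.4283 = 5.7132
  x_2 = -2.0476 - 0.02*-28.6665 = -1.4743
  y_2 = 1.4283 - 0.02*5.7132 = 1.314
Step 3: grad_x = 2*7*-1.4743 = -20.6399, grad_y = 2*2*1.314 = 5.2561
  x_3 = -1.4743 - 0.02*-20.6399 = -1.0615
  y_3 = 1.314 - 0.02*5.2561 = 1.2089
Step 4: grad_x = 2*7*-1.0615 = -14.8607, grad_y = 2*2*1.2089 = 4.8357
  x_4 = -1.0615 - 0.02*-14.8607 = -0.7643
  y_4 = 1.2089 - 0.02*4.8357 = 1.1122
f(-0.7643, 1.1122) = 7*(-0.7643)^2 + 2*1.1122^2 = 6.5627


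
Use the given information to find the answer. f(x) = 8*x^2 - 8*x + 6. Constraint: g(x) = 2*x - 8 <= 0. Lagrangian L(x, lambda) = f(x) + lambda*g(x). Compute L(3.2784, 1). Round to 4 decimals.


Step 1: Evaluate f(x).
f(3.2784) = 8*3.2784^2 - 8*3.2784 + 6 = 65.7561
Step 2: Evaluate g(x).
g(3.2784) = 2*3.2784 - 8 = -1.4432
Step 3: Compute Lagrangian.
L = 65.7561 + 1*-1.4432 = 64.3129


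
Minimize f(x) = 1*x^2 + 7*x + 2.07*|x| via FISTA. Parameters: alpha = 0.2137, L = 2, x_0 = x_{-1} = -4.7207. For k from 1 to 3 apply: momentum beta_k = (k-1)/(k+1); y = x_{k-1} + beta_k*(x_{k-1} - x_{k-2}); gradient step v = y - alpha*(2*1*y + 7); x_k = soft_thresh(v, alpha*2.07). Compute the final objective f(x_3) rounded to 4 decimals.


FISTA on f(x) = 1*x^2 + 7*x + 2.07*|x|
L = 2, alpha = 0.2137
Iteration 1: beta = 0.0, y = -4.7207 + 0.0*(-4.7207 + 4.7207) = -4.7207
  grad(y) = -2.4414, v = y - alpha*grad = -4.199
  prox(v) = soft_thresh(-4.199, 0.4424) = -3.7566
Iteration 2: beta = 0.3333, y = -3.7566 + 0.3333*(-3.7566 + 4.7207) = -3.4353
  grad(y) = 0.1295, v = y - alpha*grad = -3.4629
  prox(v) = soft_thresh(-3.4629, 0.4424) = -3.0206
Iteration 3: beta = 0.5, y = -3.0206 + 0.5*(-3.0206 + 3.7566) = -2.6525
  grad(y) = 1.6949, v = y - alpha*grad = -3.0147
  prox(v) = soft_thresh(-3.0147, 0.4424) = -2.5724
f(x_3) = 1*(-2.5724)^2 + 7*(-2.5724) + 2.07*|-2.5724| = -6.0647


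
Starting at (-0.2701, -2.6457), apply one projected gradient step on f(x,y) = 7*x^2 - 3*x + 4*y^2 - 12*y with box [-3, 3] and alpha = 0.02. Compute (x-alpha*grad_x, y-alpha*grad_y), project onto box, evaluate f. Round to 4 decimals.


Step 1: Compute gradient at (-0.2701, -2.6457).
grad_x = 2*7*-0.2701 - 3 = -6.7814
grad_y = 2*4*-2.6457 - 12 = -33.1656
Step 2: Gradient step.
x_raw = -0.2701 - 0.02*-6.7814 = -0.1345
y_raw = -2.6457 - 0.02*-33.1656 = -1.9824
Step 3: Project onto [-3, 3].
x_proj = clip(-0.1345) = -0.1345
y_proj = clip(-1.9824) = -1.9824
Step 4: Evaluate f.
f(-0.1345, -1.9824) = 40.0381


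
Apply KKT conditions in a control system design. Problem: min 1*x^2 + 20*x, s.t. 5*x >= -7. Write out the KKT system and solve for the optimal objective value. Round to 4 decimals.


Step 1: Try lambda = 0 (constraint inactive).
x_unc = -20/(2*1) = -10.0
Check: 5*-10.0 = -50.0 < -7 -- violated!
Step 2: Constraint must be active: 5*x = -7
x* = -7/5 = -1.4
lambda = (2*1*(-1.4) + 20)/5 = 3.44
Step 3: Compute optimal value.
f(x*) = 1*(-1.4)^2 + 20*(-1.4) = -26.04


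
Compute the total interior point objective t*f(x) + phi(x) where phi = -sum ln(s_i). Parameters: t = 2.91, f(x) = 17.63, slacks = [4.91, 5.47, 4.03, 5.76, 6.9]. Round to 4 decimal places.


Step 1: Compute log-barrier.
ln values: [1.5913, 1.6993, 1.3938, 1.7509, 1.9315]
phi = -(1.5913 + 1.6993 + 1.3938 + 1.7509 + 1.9315) = -8.3668
Step 2: Compute augmented objective.
t*f(x) = 2.91*17.63 = 51.3033
Total = 51.3033 - 8.3668 = 42.9365


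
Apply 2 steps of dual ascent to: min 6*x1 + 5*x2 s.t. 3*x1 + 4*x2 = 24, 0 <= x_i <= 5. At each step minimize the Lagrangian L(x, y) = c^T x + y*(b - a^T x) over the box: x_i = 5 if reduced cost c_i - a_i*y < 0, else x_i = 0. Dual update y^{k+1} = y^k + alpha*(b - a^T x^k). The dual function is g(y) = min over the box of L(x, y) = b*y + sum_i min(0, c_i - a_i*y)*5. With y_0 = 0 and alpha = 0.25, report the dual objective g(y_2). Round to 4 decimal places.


Dual ascent for LP: min 6*x1 + 5*x2, 3*x1 + 4*x2 = 24, 0 <= x_i <= 5
Step 1: y^k = 0.0, reduced costs: (6.0, 5.0)
  x^k = (0.0, 0.0), subgradient = b - a^T x = 24.0
  y^{k+1} = 0.0 + 0.25*24.0 = 6.0
Step 2: y^k = 6.0, reduced costs: (-12.0, -19.0)
  x^k = (5.0, 5.0), subgradient = b - a^T x = -11.0
  y^{k+1} = 6.0 + 0.25*-11.0 = 3.25
Dual objective at y_2 = 3.25: reduced costs (-3.75, -8.0), box minimizer x = (5.0, 5.0)
g(y_2) = b*y + (c1 - a1*y)*x1 + (c2 - a2*y)*x2 = 24*3.25 + (-3.75)*5.0 + (-8.0)*5.0 = 78.0 - 18.75 - 40.0 = 19.25


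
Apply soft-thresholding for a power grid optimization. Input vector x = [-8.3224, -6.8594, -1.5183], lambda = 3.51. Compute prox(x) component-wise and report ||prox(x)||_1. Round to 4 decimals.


Soft-thresholding with lambda = 3.51:
prox(-8.3224) = sign(-8.3224)*max(|-8.3224| - 3.51, 0) = -4.8124
prox(-6.8594) = sign(-6.8594)*max(|-6.8594| - 3.51, 0) = -3.3494
prox(-1.5183) = sign(-1.5183)*max(|-1.5183| - 3.51, 0) = 0.0
prox(x) = [-4.8124, -3.3494, 0.0]
||prox(x)||_1 = 4.8124 + 3.3494 + 0.0 = 8.1618


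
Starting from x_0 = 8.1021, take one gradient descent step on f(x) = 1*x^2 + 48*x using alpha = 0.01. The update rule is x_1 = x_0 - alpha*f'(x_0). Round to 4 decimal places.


We compute the gradient at x_0 and apply the update.
f'(x) = 2*x + 48
f'(8.1021) = 2*8.1021 + 48 = 64.2042
x_1 = 8.1021 - 0.01*64.2042 = 7.4601


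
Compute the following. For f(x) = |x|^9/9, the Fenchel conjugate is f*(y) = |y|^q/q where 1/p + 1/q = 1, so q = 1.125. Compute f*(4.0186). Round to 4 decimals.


The conjugate exponent q satisfies 1/p + 1/q = 1.
p = 9, so q = 9/(9 - 1) = 1.125
|y|^q = 4.0186^1.125 = 4.7817
f*(4.0186) = 4.7817 / 1.125 = 4.2504


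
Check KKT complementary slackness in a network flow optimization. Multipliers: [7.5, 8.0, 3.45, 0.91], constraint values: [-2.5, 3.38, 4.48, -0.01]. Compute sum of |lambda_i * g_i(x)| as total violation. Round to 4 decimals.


KKT complementary slackness check:
lambda_1 * g_1 = 7.5 * -2.5 = -18.75
lambda_2 * g_2 = 8.0 * 3.38 = 27.04
lambda_3 * g_3 = 3.45 * 4.48 = 15.456
lambda_4 * g_4 = 0.91 * -0.01 = -0.0091
Total violation = 18.75 + 27.04 + 15.456 + 0.0091 = 61.2551


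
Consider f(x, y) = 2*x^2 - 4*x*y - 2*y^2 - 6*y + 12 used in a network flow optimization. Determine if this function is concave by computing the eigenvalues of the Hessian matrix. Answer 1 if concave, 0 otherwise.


The Hessian of f(x,y) = 2*x^2 - 4*x*y - 2*y^2 - 6*y + 12 is:
H = [[4, -4], [-4, -4]]
Trace = 4 - 4 = 0
Determinant = 4*-4 - (-4)^2 = -32
Discriminant = (0)^2 - 4*-32 = 128.0
Eigenvalues: lambda_1 = -5.6569, lambda_2 = 5.6569
The function is not concave.

0


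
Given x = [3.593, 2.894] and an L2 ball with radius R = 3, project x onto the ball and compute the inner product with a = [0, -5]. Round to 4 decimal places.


Step 1: Compute ||x|| (intermediates to 6 decimals).
||x|| = sqrt(3.593^2 + 2.894^2) = 4.613554
Step 2: Project.
Since ||x|| > R, scale = R/||x|| = 3/4.613554 = 0.650258, proj(x) = scale * x
proj(x) = [2.336377, 1.881847]
Step 3: Dot product.
a^T * proj(x) = 0*2.336377 - 5*1.881847 = -9.4092


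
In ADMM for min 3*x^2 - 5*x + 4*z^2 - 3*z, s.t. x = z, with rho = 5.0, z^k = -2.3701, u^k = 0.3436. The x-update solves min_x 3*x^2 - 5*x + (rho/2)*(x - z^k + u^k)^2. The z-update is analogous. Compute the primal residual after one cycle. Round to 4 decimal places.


ADMM iteration with rho = 5.0, z^k = -2.3701, u^k = 0.3436
Step 1: x-update.
Minimize 3*x^2 - 5*x + (5.0/2)*(x + 2.3701 + 0.3436)^2
FOC: (2*3 + 5.0)*x = 5 + 5.0*(-2.3701 - 0.3436)
x^{k+1} = -0.779
Step 2: z-update.
Minimize 4*z^2 - 3*z + (5.0/2)*(-0.779 - z + 0.3436)^2
FOC: (2*4 + 5.0)*z = 3 + 5.0*(-0.779 + 0.3436)
z^{k+1} = 0.0633
Step 3: u-update.
u^{k+1} = 0.3436 - 0.779 - 0.0633 = -0.4987
Step 4: Primal residual = |-0.779 - 0.0633| = 0.8423


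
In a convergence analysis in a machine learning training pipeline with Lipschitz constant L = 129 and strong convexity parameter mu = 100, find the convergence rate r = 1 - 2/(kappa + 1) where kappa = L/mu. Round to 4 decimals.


Step 1: Compute the condition number.
kappa = L/mu = 129/100 = 1.29
Step 2: Compute the convergence rate.
r = 1 - 2/(kappa + 1) = 1 - 2*mu/(L + mu) = (L - mu)/(L + mu) = 29/229 = 0.1266


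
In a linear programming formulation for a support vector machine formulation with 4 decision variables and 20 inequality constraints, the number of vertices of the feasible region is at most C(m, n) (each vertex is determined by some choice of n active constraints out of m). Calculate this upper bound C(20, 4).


Each vertex corresponds to some choice of n active constraints out of m, so the number of vertices is at most C(m, n) = m! / (n!(m-n)!).
m = 20, n = 4
Numerator: 20 * 19 * 18 * 17
Denominator: 4! = 24
C(20, 4) = 4845
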